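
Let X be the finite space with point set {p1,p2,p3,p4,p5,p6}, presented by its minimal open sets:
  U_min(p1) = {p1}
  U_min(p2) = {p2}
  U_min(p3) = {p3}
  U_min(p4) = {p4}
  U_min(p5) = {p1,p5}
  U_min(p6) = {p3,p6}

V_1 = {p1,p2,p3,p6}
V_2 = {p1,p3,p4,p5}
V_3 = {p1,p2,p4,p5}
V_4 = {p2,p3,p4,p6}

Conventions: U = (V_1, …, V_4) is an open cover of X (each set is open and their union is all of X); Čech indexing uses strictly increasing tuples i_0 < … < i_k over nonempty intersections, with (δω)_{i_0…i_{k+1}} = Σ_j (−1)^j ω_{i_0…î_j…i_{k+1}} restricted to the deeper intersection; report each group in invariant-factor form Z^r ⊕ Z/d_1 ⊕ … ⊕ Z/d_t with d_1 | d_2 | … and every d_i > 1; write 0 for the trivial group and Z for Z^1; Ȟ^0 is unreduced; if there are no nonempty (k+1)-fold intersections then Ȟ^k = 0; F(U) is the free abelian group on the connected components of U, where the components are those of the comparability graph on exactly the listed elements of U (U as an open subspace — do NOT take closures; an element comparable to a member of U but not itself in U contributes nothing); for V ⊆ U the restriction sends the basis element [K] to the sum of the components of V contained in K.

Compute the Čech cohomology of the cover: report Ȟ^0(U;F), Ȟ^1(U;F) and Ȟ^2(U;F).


Ȟ^0(U;F) ≅ Z^4, Ȟ^1(U;F) ≅ 0, Ȟ^2(U;F) ≅ 0

nonempty intersections:
  V12={p1,p3} V13={p1,p2} V14={p2,p3,p6} V23={p1,p4,p5} V24={p3,p4} V34={p2,p4}
  V123={p1} V124={p3} V134={p2} V234={p4}
components per intersection:
  V1: {p1} {p2} {p3,p6}
  V2: {p1,p5} {p3} {p4}
  V3: {p1,p5} {p2} {p4}
  V4: {p2} {p3,p6} {p4}
  V12: {p1} {p3}
  V13: {p1} {p2}
  V14: {p2} {p3,p6}
  V23: {p1,p5} {p4}
  V24: {p3} {p4}
  V34: {p2} {p4}
  V123: {p1}
  V124: {p3}
  V134: {p2}
  V234: {p4}
C dims 12,12,4; δ0: rk 8, SNF 1^8; δ1: rk 4, SNF 1^4
Ȟ^0: (12−8)−0=4 ⇒ Z^4
Ȟ^1: (12−4)−8=0 ⇒ 0
Ȟ^2: (4−0)−4=0 ⇒ 0


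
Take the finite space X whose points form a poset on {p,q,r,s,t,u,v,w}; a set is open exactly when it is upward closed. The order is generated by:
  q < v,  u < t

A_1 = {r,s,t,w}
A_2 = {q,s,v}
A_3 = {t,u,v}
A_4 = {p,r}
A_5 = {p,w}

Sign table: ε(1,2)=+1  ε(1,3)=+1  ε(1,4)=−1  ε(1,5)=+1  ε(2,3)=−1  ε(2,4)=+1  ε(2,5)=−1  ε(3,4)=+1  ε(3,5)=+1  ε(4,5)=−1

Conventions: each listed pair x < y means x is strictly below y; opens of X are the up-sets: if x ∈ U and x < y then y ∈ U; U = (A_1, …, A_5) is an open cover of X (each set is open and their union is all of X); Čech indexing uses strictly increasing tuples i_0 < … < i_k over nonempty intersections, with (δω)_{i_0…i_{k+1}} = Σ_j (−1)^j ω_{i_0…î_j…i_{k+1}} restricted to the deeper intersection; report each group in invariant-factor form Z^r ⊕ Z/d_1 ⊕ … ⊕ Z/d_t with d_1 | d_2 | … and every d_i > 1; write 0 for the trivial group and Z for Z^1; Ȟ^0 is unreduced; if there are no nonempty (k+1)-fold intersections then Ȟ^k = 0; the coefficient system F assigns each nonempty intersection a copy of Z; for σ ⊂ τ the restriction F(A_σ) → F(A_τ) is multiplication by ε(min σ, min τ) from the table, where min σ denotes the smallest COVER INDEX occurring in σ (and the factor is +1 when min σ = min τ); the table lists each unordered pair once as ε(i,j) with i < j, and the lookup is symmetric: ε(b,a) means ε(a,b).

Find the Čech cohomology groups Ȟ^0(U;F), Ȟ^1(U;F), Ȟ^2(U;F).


nonempty overlaps:
  A12={s} A13={t} A14={r} A15={w} A23={v} A45={p}
C dims 5,6; δ0: rk 5, SNF 1^4·2
degree 0: 5−5−0 = 0 → Ȟ^0 ≅ 0
degree 1: 6−0−5 = 1 plus torsion [2] → Ȟ^1 ≅ Z ⊕ Z/2
degree 2: 0−0−0 = 0 → Ȟ^2 ≅ 0

Ȟ^0 ≅ 0; Ȟ^1 ≅ Z ⊕ Z/2; Ȟ^2 ≅ 0


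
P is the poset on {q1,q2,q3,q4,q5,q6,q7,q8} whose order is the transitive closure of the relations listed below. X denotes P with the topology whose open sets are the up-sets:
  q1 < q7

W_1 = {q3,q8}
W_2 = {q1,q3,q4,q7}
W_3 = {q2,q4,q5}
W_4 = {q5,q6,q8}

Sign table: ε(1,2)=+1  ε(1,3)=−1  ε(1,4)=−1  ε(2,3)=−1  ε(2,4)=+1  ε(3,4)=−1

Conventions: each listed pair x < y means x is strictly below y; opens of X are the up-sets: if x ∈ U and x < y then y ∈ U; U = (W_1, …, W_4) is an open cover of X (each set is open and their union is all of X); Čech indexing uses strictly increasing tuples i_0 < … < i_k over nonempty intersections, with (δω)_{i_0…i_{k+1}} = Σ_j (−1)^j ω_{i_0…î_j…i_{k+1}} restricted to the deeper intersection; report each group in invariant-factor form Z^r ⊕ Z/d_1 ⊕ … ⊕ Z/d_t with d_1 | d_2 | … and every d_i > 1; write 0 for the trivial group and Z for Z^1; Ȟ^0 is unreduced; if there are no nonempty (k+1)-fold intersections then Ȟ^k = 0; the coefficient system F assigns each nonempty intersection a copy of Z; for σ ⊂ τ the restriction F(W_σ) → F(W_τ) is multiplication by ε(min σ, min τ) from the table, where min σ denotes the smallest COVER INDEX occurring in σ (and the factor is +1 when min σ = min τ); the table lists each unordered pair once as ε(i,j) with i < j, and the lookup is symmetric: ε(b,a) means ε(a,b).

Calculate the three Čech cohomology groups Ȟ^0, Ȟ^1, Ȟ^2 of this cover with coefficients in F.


nonempty overlaps:
  W12={q3} W14={q8} W23={q4} W34={q5}
C dims 4,4; δ0: rk 4, SNF 1^3·2
degree 0: 4−4−0 = 0 → Ȟ^0 ≅ 0
degree 1: 4−0−4 = 0 plus torsion [2] → Ȟ^1 ≅ Z/2
degree 2: 0−0−0 = 0 → Ȟ^2 ≅ 0

Ȟ^0(U;F) ≅ 0; Ȟ^1(U;F) ≅ Z/2; Ȟ^2(U;F) ≅ 0


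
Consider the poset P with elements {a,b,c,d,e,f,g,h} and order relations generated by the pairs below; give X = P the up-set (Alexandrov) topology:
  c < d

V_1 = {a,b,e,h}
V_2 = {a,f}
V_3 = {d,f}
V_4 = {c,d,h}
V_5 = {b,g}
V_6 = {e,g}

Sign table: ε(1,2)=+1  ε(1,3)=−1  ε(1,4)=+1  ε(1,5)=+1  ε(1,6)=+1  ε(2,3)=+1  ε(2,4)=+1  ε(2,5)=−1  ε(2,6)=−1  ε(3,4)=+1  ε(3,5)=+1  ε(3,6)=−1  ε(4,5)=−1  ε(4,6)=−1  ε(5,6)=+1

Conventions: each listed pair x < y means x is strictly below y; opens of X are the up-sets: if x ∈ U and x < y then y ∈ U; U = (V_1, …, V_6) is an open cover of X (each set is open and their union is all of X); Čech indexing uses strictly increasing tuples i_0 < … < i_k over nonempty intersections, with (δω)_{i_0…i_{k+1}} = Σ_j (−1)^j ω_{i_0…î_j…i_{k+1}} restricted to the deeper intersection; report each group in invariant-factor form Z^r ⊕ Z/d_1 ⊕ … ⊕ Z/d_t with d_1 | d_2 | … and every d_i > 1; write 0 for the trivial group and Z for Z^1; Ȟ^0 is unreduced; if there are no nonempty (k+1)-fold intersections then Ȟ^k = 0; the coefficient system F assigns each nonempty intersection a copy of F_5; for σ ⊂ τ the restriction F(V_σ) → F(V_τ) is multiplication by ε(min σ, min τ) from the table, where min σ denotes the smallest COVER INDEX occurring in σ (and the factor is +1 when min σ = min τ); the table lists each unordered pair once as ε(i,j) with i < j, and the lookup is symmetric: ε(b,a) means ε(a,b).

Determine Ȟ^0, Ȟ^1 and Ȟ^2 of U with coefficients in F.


Ȟ^0 = Z/5; Ȟ^1 = Z/5 ⊕ Z/5; Ȟ^2 = 0

nerve simplices:
  V12={a} V14={h} V15={b} V16={e} V23={f} V34={d} V56={g}
C dims 6,7; δ0: rk_F5 5
degree 0: 6−5−0 = 1 → Ȟ^0 ≅ Z/5
degree 1: 7−0−5 = 2 → Ȟ^1 ≅ Z/5 ⊕ Z/5
degree 2: 0−0−0 = 0 → Ȟ^2 ≅ 0


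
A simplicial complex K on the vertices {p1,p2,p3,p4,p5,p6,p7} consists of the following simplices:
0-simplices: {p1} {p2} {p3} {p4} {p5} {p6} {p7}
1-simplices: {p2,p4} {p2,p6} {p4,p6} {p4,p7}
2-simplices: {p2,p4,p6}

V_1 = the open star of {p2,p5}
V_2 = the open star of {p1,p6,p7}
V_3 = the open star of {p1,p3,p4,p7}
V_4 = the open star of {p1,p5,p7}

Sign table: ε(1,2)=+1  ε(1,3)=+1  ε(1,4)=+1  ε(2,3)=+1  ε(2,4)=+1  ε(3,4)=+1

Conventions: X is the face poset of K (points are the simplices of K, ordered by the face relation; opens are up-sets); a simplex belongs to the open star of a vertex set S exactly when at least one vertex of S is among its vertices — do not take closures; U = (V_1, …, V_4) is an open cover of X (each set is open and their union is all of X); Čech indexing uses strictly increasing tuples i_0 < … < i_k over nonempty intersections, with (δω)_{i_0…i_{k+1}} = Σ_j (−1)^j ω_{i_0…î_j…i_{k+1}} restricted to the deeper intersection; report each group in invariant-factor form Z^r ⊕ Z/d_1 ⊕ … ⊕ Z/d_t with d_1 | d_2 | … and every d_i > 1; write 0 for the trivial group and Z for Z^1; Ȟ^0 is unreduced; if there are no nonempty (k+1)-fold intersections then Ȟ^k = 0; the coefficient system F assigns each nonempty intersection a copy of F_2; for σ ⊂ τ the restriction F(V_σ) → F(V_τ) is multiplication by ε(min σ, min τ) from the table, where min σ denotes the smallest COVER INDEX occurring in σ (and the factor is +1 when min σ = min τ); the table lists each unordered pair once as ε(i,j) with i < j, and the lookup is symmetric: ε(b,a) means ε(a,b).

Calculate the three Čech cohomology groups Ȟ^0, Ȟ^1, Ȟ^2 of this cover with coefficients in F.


nonempty intersections:
  V1={{p2},{p5},{p2,p4},{p2,p6},{p2,p4,p6}} V2={{p1},{p6},{p7},{p2,p6},{p4,p6},{p4,p7},{p2,p4,p6}} V3={{p1},{p3},{p4},{p7},{p2,p4},{p4,p6},{p4,p7},{p2,p4,p6}} V4={{p1},{p5},{p7},{p4,p7}}
  V12={{p2,p6},{p2,p4,p6}} V13={{p2,p4},{p2,p4,p6}} V14={{p5}} V23={{p1},{p7},{p4,p6},{p4,p7},{p2,p4,p6}} V24={{p1},{p7},{p4,p7}} V34={{p1},{p7},{p4,p7}}
  V123={{p2,p4,p6}} V234={{p1},{p7},{p4,p7}}
C dims 4,6,2; δ0: rk_F2 3; δ1: rk_F2 2
Ȟ^0: (4−3)−0=1 ⇒ Z/2
Ȟ^1: (6−2)−3=1 ⇒ Z/2
Ȟ^2: (2−0)−2=0 ⇒ 0

Ȟ^0(U;F) ≅ Z/2; Ȟ^1(U;F) ≅ Z/2; Ȟ^2(U;F) ≅ 0


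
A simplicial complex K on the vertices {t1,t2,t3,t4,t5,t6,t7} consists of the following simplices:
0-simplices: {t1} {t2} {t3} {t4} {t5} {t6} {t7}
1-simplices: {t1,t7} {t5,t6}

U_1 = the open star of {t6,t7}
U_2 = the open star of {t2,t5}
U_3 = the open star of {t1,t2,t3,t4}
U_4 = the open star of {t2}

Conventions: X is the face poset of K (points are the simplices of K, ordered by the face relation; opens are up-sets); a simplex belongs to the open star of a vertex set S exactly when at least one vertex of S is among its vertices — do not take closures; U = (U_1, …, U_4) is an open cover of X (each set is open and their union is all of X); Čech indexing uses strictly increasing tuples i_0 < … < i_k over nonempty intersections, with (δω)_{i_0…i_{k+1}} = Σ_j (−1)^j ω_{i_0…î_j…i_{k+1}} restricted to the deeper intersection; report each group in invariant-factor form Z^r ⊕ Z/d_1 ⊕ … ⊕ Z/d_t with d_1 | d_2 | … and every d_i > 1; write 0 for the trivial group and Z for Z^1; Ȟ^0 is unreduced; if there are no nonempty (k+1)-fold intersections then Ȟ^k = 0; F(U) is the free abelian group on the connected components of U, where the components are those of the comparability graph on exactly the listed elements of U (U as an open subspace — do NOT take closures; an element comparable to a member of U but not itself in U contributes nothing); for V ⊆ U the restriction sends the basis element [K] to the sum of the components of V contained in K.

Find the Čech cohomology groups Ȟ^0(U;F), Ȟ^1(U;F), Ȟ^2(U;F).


Ȟ^0(U;F) ≅ Z^5,  Ȟ^1(U;F) ≅ 0,  Ȟ^2(U;F) ≅ 0

nonempty intersections:
  U1={{t6},{t7},{t1,t7},{t5,t6}} U2={{t2},{t5},{t5,t6}} U3={{t1},{t2},{t3},{t4},{t1,t7}} U4={{t2}}
  U12={{t5,t6}} U13={{t1,t7}} U23={{t2}} U24={{t2}} U34={{t2}}
  U234={{t2}}
components per intersection:
  U1: {{t6},{t5,t6}} {{t7},{t1,t7}}
  U2: {{t2}} {{t5},{t5,t6}}
  U3: {{t1},{t1,t7}} {{t2}} {{t3}} {{t4}}
  U4: {{t2}}
  U12: {{t5,t6}}
  U13: {{t1,t7}}
  U23: {{t2}}
  U24: {{t2}}
  U34: {{t2}}
  U234: {{t2}}
C dims 9,5,1; δ0: rk 4, SNF 1^4; δ1: rk 1, SNF 1^1
Ȟ^0: (9−4)−0=5 ⇒ Z^5
Ȟ^1: (5−1)−4=0 ⇒ 0
Ȟ^2: (1−0)−1=0 ⇒ 0


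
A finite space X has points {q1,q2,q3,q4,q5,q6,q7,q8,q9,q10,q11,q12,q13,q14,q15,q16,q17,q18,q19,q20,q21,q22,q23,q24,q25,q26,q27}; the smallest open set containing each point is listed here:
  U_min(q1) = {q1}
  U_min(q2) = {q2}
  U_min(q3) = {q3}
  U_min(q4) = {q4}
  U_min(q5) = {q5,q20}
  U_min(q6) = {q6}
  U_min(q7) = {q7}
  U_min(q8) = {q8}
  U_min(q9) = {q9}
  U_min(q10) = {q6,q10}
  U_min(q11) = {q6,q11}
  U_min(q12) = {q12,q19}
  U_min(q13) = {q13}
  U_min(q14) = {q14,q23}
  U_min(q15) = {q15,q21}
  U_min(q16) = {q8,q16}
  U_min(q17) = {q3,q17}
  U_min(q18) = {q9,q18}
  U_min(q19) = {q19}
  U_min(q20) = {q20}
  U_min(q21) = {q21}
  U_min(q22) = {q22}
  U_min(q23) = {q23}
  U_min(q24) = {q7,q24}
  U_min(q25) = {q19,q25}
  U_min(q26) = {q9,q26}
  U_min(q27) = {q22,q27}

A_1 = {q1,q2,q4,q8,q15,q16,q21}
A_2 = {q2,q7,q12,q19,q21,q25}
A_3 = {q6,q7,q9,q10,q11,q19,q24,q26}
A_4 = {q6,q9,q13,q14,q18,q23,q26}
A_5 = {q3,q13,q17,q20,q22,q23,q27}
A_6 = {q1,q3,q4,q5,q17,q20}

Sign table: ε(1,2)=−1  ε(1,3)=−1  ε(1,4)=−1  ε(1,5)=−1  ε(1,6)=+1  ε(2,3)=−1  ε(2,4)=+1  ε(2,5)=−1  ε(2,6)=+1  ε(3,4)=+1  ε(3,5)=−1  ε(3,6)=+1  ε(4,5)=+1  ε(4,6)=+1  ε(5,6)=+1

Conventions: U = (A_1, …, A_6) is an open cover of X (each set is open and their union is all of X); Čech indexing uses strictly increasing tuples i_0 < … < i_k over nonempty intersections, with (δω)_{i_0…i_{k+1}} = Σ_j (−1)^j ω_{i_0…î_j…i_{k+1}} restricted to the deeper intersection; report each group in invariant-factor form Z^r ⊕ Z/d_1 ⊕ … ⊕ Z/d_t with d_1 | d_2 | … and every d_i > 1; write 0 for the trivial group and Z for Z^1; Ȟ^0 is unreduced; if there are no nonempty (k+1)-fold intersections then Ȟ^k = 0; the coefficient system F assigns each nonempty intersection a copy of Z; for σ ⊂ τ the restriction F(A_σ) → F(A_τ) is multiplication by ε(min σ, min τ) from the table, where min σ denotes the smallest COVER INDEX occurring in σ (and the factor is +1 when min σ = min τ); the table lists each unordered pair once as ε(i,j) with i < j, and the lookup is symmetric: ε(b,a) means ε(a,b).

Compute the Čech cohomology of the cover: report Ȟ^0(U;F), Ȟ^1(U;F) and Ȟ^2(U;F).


nonempty overlaps:
  A12={q2,q21} A16={q1,q4} A23={q7,q19} A34={q6,q9,q26} A45={q13,q23} A56={q3,q17,q20}
C dims 6,6; δ0: rk 5, SNF 1^5
degree 0: 6−5−0 = 1 → Ȟ^0 ≅ Z
degree 1: 6−0−5 = 1 → Ȟ^1 ≅ Z
degree 2: 0−0−0 = 0 → Ȟ^2 ≅ 0

Ȟ^0 = Z; Ȟ^1 = Z; Ȟ^2 = 0


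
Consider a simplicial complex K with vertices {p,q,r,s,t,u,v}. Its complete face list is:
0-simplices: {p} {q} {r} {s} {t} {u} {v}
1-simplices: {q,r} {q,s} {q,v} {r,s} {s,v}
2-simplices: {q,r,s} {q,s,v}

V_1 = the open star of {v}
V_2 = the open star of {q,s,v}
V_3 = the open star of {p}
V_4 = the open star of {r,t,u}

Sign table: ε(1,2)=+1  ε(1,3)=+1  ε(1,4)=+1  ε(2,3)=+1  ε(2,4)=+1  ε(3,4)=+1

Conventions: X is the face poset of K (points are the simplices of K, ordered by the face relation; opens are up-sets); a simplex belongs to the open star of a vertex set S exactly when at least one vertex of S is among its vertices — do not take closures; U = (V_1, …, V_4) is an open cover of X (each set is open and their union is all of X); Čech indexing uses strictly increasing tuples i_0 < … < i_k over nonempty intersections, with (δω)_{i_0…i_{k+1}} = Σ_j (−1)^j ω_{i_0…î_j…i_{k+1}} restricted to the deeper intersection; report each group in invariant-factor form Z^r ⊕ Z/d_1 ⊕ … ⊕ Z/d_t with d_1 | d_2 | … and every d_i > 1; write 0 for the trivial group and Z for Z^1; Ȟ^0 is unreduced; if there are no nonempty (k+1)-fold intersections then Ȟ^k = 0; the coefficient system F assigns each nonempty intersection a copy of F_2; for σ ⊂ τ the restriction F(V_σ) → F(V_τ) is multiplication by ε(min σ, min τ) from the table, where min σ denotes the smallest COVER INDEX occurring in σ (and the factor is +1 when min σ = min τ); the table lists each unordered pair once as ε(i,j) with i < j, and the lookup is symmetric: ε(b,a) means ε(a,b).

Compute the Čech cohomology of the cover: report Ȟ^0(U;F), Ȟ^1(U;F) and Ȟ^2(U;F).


Ȟ^0(U;F) ≅ Z/2 ⊕ Z/2, Ȟ^1(U;F) ≅ 0 and Ȟ^2(U;F) ≅ 0

nerve simplices:
  V1={{v},{q,v},{s,v},{q,s,v}} V2={{q},{s},{v},{q,r},{q,s},{q,v},{r,s},{s,v},{q,r,s},{q,s,v}} V3={{p}} V4={{r},{t},{u},{q,r},{r,s},{q,r,s}}
  V12={{v},{q,v},{s,v},{q,s,v}} V24={{q,r},{r,s},{q,r,s}}
C dims 4,2; δ0: rk_F2 2
degree 0: 4−2−0 = 2 → Ȟ^0 ≅ Z/2 ⊕ Z/2
degree 1: 2−0−2 = 0 → Ȟ^1 ≅ 0
degree 2: 0−0−0 = 0 → Ȟ^2 ≅ 0


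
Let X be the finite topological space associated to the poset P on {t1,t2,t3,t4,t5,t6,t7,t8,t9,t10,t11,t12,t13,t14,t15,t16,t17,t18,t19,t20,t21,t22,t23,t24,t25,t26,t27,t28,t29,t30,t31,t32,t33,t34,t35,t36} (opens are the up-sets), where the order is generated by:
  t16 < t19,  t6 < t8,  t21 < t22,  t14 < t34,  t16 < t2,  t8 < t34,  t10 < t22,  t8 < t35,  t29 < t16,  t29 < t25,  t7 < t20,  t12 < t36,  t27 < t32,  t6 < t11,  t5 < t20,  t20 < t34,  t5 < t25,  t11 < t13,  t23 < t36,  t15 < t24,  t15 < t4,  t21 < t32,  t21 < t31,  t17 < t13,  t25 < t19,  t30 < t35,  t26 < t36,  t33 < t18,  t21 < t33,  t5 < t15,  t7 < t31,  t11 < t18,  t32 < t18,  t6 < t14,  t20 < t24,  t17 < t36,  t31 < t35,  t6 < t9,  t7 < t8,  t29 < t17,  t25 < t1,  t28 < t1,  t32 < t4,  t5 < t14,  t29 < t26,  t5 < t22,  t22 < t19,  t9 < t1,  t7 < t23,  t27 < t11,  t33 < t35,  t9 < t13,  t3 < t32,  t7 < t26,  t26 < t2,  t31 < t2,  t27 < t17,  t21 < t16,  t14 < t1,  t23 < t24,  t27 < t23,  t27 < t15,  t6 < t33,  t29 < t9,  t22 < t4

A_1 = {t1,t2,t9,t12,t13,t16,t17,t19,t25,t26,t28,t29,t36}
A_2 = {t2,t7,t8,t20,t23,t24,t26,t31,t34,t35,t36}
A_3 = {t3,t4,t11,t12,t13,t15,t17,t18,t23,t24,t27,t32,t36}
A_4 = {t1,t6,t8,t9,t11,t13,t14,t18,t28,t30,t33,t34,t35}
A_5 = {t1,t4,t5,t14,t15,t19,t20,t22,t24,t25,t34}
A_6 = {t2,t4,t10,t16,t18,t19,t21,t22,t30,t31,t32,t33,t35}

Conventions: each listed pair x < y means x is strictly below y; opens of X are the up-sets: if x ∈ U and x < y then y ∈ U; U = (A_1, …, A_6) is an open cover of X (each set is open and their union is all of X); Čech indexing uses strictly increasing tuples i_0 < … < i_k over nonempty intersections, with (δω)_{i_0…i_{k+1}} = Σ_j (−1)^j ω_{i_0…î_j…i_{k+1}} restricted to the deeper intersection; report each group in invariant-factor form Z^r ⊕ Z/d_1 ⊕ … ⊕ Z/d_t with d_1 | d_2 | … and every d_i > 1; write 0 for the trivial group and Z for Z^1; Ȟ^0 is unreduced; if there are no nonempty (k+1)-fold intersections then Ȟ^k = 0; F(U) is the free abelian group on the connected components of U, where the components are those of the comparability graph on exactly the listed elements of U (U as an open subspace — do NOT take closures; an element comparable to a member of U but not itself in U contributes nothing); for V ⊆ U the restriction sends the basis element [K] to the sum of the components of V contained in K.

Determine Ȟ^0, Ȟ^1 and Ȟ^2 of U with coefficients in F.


Ȟ^0 = Z, Ȟ^1 = 0, Ȟ^2 = Z/2

cover nerve:
  A12={t2,t26,t36} A13={t12,t13,t17,t36} A14={t1,t9,t13,t28} A15={t1,t19,t25} A16={t2,t16,t19} A23={t23,t24,t36} A24={t8,t34,t35} A25={t20,t24,t34} A26={t2,t31,t35} A34={t11,t13,t18} A35={t4,t15,t24} A36={t4,t18,t32} A45={t1,t14,t34} A46={t18,t30,t33,t35} A56={t4,t19,t22}
  A123={t36} A126={t2} A134={t13} A145={t1} A156={t19} A235={t24} A245={t34} A246={t35} A346={t18} A356={t4}
components per intersection:
  A1: {t1,t2,t9,t12,t13,t16,t17,t19,t25,t26,t28,t29,t36}
  A2: {t2,t7,t8,t20,t23,t24,t26,t31,t34,t35,t36}
  A3: {t3,t4,t11,t12,t13,t15,t17,t18,t23,t24,t27,t32,t36}
  A4: {t1,t6,t8,t9,t11,t13,t14,t18,t28,t30,t33,t34,t35}
  A5: {t1,t4,t5,t14,t15,t19,t20,t22,t24,t25,t34}
  A6: {t2,t4,t10,t16,t18,t19,t21,t22,t30,t31,t32,t33,t35}
  A12: {t2,t26,t36}
  A13: {t12,t13,t17,t36}
  A14: {t1,t9,t13,t28}
  A15: {t1,t19,t25}
  A16: {t2,t16,t19}
  A23: {t23,t24,t36}
  A24: {t8,t34,t35}
  A25: {t20,t24,t34}
  A26: {t2,t31,t35}
  A34: {t11,t13,t18}
  A35: {t4,t15,t24}
  A36: {t4,t18,t32}
  A45: {t1,t14,t34}
  A46: {t18,t30,t33,t35}
  A56: {t4,t19,t22}
  A123: {t36}
  A126: {t2}
  A134: {t13}
  A145: {t1}
  A156: {t19}
  A235: {t24}
  A245: {t34}
  A246: {t35}
  A346: {t18}
  A356: {t4}
C dims 6,15,10; δ0: rk 5, SNF 1^5; δ1: rk 10, SNF 1^9·2
Ȟ^0: (6−5)−0=1 ⇒ Z
Ȟ^1: (15−10)−5=0 ⇒ 0
Ȟ^2: (10−0)−10=0 plus torsion [2] ⇒ Z/2


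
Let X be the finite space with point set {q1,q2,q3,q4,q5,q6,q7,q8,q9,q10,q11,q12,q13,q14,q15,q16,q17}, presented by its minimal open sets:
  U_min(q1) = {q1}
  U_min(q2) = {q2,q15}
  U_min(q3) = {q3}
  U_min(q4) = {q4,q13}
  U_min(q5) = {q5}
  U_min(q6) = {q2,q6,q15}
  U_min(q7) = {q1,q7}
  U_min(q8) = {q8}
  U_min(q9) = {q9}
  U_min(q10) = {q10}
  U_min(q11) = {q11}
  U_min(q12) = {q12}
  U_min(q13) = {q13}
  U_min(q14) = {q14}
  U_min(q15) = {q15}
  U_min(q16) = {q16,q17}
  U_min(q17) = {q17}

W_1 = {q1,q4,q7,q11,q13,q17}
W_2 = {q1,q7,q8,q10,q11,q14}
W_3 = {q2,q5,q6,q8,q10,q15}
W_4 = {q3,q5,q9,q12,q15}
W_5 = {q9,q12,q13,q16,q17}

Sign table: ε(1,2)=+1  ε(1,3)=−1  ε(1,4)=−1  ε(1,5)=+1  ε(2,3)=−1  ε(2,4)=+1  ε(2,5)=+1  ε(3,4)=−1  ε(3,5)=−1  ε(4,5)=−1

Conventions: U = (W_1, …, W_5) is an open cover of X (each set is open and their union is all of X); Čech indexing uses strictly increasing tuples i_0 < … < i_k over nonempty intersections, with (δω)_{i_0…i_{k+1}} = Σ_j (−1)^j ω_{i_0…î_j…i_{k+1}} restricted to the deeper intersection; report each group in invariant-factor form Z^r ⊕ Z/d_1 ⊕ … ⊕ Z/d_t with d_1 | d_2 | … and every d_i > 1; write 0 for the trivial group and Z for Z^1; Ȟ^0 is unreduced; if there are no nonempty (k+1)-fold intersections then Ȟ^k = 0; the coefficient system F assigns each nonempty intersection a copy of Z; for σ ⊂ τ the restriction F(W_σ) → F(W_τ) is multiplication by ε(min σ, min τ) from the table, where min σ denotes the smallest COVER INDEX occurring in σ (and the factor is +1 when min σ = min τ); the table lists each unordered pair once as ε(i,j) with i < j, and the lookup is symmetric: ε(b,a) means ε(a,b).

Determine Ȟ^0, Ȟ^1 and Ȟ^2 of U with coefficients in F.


Ȟ^0 = 0, Ȟ^1 = Z/2, Ȟ^2 = 0

nonempty overlaps:
  W12={q1,q7,q11} W15={q13,q17} W23={q8,q10} W34={q5,q15} W45={q9,q12}
C dims 5,5; δ0: rk 5, SNF 1^4·2
degree 0: 5−5−0 = 0 → Ȟ^0 ≅ 0
degree 1: 5−0−5 = 0 plus torsion [2] → Ȟ^1 ≅ Z/2
degree 2: 0−0−0 = 0 → Ȟ^2 ≅ 0


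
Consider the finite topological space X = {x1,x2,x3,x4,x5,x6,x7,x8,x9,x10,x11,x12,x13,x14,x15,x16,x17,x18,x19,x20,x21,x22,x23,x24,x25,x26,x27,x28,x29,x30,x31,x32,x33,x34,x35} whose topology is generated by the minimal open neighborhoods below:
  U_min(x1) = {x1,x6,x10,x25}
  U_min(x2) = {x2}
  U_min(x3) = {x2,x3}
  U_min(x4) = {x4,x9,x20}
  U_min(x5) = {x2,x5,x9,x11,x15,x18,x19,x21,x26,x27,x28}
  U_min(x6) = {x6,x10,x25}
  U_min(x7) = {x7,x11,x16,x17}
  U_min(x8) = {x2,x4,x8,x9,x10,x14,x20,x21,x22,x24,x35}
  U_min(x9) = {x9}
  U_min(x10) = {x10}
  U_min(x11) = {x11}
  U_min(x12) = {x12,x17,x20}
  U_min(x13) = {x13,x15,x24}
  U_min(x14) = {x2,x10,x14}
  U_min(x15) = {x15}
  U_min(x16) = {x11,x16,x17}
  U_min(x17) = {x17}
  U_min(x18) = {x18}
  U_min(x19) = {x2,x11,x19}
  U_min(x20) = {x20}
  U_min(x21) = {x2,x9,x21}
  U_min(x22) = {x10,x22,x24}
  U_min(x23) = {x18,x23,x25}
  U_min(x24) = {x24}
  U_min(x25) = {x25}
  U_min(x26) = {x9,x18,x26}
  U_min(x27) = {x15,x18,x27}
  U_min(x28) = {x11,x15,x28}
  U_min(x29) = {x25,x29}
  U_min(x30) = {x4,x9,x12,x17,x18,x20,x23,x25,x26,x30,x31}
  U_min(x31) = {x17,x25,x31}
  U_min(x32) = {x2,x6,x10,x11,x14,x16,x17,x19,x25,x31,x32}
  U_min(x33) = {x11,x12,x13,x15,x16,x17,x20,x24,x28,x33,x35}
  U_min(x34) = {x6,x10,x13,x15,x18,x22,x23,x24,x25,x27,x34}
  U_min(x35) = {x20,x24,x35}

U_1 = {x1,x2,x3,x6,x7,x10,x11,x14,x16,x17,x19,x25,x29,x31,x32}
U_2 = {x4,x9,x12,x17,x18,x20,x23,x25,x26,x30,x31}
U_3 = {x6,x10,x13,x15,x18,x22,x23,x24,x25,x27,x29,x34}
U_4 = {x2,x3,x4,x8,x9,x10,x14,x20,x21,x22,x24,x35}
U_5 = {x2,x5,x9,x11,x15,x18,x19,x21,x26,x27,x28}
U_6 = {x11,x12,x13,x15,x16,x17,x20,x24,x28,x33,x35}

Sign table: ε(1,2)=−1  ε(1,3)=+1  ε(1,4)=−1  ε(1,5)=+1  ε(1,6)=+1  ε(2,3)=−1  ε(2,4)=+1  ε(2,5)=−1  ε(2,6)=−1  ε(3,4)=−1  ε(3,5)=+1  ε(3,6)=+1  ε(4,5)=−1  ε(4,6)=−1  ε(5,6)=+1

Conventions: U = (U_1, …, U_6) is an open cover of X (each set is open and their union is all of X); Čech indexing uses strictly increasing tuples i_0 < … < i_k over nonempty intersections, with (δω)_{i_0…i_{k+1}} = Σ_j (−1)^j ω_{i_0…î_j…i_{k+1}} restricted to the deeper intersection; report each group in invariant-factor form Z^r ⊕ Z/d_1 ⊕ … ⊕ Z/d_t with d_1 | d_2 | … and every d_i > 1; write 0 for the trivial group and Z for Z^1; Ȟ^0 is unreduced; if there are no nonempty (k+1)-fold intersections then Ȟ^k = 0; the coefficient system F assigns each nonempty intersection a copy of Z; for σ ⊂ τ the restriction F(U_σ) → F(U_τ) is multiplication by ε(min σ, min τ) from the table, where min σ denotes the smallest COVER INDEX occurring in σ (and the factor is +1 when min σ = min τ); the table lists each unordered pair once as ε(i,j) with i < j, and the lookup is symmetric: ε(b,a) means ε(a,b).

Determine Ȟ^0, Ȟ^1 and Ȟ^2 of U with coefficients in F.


Ȟ^0 = Z; Ȟ^1 = 0; Ȟ^2 = Z/2

nerve simplices:
  U12={x17,x25,x31} U13={x6,x10,x25,x29} U14={x2,x3,x10,x14} U15={x2,x11,x19} U16={x11,x16,x17} U23={x18,x23,x25} U24={x4,x9,x20} U25={x9,x18,x26} U26={x12,x17,x20} U34={x10,x22,x24} U35={x15,x18,x27} U36={x13,x15,x24} U45={x2,x9,x21} U46={x20,x24,x35} U56={x11,x15,x28}
  U123={x25} U126={x17} U134={x10} U145={x2} U156={x11} U235={x18} U245={x9} U246={x20} U346={x24} U356={x15}
C dims 6,15,10; δ0: rk 5, SNF 1^5; δ1: rk 10, SNF 1^9·2
degree 0: 6−5−0 = 1 → Ȟ^0 ≅ Z
degree 1: 15−10−5 = 0 → Ȟ^1 ≅ 0
degree 2: 10−0−10 = 0 plus torsion [2] → Ȟ^2 ≅ Z/2


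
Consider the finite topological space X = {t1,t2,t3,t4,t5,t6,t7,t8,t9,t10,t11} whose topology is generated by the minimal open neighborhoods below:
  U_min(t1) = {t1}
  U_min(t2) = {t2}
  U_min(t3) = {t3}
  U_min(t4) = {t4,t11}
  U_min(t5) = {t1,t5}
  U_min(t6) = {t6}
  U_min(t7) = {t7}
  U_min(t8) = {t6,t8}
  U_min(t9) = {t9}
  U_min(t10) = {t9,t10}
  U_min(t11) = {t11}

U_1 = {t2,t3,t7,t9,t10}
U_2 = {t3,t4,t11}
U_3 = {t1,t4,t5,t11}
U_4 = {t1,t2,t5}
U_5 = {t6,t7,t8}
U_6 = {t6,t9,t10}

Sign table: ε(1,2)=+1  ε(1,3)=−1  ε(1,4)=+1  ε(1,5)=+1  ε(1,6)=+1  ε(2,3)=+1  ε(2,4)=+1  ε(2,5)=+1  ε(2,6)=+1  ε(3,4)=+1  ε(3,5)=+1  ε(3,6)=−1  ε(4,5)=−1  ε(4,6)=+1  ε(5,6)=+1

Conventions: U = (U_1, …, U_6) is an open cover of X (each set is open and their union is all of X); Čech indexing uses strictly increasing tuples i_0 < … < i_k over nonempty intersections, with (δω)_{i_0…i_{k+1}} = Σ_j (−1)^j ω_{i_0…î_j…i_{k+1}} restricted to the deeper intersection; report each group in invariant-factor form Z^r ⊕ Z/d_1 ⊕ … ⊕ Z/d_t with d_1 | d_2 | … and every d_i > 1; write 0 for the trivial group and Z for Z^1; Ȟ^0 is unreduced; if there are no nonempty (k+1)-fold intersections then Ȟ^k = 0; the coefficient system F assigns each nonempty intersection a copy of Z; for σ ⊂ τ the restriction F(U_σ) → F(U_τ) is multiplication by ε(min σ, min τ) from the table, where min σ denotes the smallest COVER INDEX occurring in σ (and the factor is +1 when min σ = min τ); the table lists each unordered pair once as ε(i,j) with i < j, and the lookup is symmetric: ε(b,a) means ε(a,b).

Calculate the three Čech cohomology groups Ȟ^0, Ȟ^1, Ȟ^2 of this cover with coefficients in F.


Ȟ^0 ≅ Z; Ȟ^1 ≅ Z^2; Ȟ^2 ≅ 0

intersection data:
  U12={t3} U14={t2} U15={t7} U16={t9,t10} U23={t4,t11} U34={t1,t5} U56={t6}
C dims 6,7; δ0: rk 5, SNF 1^5
Ȟ^0 = (6 − 5) − 0 = 1, so Ȟ^0 ≅ Z
Ȟ^1 = (7 − 0) − 5 = 2, so Ȟ^1 ≅ Z^2
Ȟ^2 = (0 − 0) − 0 = 0, so Ȟ^2 ≅ 0


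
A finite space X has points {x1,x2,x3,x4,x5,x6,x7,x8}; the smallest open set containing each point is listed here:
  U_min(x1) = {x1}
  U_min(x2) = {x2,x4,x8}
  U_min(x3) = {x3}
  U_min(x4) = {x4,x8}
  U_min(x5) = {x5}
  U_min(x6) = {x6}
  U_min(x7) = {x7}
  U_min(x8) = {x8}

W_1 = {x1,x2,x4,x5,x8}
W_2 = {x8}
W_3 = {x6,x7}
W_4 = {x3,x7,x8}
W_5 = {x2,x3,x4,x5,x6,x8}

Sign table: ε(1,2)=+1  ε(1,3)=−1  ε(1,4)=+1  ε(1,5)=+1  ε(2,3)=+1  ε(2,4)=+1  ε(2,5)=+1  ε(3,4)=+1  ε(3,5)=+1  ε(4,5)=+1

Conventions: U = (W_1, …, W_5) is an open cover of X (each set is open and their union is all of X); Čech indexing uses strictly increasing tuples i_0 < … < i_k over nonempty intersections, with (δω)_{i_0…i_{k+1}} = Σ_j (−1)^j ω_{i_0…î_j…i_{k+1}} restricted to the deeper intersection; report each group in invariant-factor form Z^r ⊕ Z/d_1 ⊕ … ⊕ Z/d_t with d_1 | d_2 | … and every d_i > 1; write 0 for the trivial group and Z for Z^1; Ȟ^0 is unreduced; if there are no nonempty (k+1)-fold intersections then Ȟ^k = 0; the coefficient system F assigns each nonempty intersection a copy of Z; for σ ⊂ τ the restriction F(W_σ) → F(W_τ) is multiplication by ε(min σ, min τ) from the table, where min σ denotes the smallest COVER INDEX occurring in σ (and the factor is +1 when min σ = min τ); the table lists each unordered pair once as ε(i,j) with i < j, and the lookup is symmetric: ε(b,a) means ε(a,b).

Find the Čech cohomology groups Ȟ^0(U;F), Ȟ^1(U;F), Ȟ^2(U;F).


Ȟ^0 = Z, Ȟ^1 = Z, Ȟ^2 = 0

nonempty overlaps:
  W12={x8} W14={x8} W15={x2,x4,x5,x8} W24={x8} W25={x8} W34={x7} W35={x6} W45={x3,x8}
  W124={x8} W125={x8} W145={x8} W245={x8}
  W1245={x8}
C dims 5,8,4,1; δ0: rk 4, SNF 1^4; δ1: rk 3, SNF 1^3; δ2: rk 1, SNF 1^1
degree 0: 5−4−0 = 1 → Ȟ^0 ≅ Z
degree 1: 8−3−4 = 1 → Ȟ^1 ≅ Z
degree 2: 4−1−3 = 0 → Ȟ^2 ≅ 0


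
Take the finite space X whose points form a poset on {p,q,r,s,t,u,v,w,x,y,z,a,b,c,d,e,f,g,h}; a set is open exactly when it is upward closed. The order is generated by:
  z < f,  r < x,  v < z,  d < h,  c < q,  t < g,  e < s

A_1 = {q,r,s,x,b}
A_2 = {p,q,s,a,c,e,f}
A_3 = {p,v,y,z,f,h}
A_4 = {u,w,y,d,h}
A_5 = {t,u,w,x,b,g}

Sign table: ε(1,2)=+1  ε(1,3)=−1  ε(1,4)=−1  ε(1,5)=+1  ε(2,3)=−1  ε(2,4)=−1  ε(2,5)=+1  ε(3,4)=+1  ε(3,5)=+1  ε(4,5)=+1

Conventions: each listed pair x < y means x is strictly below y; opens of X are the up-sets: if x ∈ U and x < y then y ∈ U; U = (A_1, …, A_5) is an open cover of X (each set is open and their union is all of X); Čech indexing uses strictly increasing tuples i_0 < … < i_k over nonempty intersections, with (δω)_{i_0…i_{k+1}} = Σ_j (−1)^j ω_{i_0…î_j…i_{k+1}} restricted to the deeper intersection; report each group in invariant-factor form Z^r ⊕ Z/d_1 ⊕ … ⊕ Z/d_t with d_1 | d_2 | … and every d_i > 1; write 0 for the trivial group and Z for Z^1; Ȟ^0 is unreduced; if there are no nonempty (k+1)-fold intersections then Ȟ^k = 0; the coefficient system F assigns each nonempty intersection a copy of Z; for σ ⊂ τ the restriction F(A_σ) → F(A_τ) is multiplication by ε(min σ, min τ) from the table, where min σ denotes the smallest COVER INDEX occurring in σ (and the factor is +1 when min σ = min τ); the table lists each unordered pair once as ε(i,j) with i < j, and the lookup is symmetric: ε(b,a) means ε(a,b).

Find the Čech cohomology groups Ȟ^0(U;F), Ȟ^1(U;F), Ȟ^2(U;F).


cover nerve:
  A12={q,s} A15={x,b} A23={p,f} A34={y,h} A45={u,w}
C dims 5,5; δ0: rk 5, SNF 1^4·2
Ȟ^0: (5−5)−0=0 ⇒ 0
Ȟ^1: (5−0)−5=0 plus torsion [2] ⇒ Z/2
Ȟ^2: (0−0)−0=0 ⇒ 0

Ȟ^0 ≅ 0, Ȟ^1 ≅ Z/2 and Ȟ^2 ≅ 0


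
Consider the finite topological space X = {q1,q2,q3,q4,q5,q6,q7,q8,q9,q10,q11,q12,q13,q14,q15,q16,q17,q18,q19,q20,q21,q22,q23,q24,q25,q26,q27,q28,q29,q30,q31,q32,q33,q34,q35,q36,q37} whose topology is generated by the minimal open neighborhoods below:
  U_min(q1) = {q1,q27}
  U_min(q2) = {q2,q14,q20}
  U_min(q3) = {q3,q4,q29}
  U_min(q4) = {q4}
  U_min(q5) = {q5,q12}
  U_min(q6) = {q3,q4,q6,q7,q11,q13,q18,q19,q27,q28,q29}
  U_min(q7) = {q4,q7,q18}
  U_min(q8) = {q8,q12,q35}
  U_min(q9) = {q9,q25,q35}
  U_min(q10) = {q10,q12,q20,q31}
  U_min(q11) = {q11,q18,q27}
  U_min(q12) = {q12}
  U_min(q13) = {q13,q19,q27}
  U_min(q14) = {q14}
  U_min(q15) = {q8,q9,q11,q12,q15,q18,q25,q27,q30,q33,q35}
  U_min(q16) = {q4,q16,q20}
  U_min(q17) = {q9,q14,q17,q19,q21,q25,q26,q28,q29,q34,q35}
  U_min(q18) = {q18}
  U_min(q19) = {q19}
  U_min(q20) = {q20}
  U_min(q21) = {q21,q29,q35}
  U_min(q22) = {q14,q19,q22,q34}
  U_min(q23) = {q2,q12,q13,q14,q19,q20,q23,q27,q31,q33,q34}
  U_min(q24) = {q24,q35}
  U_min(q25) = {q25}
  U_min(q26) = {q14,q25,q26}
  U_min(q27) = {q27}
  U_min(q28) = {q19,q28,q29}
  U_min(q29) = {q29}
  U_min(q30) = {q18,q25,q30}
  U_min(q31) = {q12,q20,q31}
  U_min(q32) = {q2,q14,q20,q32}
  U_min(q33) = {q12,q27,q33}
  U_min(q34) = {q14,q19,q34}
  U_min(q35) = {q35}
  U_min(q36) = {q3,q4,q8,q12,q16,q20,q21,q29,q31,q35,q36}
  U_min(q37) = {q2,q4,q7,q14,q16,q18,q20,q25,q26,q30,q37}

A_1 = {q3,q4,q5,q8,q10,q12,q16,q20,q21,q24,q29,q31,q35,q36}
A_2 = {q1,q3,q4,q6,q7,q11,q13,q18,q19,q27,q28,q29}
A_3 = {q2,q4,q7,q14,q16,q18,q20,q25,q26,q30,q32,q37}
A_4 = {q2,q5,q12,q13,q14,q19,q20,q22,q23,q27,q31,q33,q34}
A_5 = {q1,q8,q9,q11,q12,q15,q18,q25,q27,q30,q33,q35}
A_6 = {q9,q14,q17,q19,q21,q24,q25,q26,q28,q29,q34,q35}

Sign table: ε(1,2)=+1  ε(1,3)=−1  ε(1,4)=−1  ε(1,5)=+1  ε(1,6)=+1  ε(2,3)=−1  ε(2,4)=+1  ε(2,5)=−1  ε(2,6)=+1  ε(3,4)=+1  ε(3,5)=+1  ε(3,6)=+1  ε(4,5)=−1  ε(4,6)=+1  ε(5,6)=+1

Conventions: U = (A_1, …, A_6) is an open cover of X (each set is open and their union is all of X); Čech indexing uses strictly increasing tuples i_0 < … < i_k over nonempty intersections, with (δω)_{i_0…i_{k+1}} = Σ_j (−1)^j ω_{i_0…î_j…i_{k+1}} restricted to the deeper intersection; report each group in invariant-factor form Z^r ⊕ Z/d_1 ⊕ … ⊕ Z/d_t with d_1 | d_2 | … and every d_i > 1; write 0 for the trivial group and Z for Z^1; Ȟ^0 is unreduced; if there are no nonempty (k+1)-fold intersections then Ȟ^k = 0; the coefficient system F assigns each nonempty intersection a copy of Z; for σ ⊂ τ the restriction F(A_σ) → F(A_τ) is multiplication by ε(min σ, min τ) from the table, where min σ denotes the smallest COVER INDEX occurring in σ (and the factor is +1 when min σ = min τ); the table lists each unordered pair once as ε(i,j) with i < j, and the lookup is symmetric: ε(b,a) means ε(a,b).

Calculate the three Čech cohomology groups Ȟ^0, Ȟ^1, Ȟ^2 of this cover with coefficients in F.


nerve simplices:
  A12={q3,q4,q29} A13={q4,q16,q20} A14={q5,q12,q20,q31} A15={q8,q12,q35} A16={q21,q24,q29,q35} A23={q4,q7,q18} A24={q13,q19,q27} A25={q1,q11,q18,q27} A26={q19,q28,q29} A34={q2,q14,q20} A35={q18,q25,q30} A36={q14,q25,q26} A45={q12,q27,q33} A46={q14,q19,q34} A56={q9,q25,q35}
  A123={q4} A126={q29} A134={q20} A145={q12} A156={q35} A235={q18} A245={q27} A246={q19} A346={q14} A356={q25}
C dims 6,15,10; δ0: rk 6, SNF 1^5·2; δ1: rk 9, SNF 1^9
degree 0: 6−6−0 = 0 → Ȟ^0 ≅ 0
degree 1: 15−9−6 = 0 plus torsion [2] → Ȟ^1 ≅ Z/2
degree 2: 10−0−9 = 1 → Ȟ^2 ≅ Z

Ȟ^0 ≅ 0, Ȟ^1 ≅ Z/2 and Ȟ^2 ≅ Z


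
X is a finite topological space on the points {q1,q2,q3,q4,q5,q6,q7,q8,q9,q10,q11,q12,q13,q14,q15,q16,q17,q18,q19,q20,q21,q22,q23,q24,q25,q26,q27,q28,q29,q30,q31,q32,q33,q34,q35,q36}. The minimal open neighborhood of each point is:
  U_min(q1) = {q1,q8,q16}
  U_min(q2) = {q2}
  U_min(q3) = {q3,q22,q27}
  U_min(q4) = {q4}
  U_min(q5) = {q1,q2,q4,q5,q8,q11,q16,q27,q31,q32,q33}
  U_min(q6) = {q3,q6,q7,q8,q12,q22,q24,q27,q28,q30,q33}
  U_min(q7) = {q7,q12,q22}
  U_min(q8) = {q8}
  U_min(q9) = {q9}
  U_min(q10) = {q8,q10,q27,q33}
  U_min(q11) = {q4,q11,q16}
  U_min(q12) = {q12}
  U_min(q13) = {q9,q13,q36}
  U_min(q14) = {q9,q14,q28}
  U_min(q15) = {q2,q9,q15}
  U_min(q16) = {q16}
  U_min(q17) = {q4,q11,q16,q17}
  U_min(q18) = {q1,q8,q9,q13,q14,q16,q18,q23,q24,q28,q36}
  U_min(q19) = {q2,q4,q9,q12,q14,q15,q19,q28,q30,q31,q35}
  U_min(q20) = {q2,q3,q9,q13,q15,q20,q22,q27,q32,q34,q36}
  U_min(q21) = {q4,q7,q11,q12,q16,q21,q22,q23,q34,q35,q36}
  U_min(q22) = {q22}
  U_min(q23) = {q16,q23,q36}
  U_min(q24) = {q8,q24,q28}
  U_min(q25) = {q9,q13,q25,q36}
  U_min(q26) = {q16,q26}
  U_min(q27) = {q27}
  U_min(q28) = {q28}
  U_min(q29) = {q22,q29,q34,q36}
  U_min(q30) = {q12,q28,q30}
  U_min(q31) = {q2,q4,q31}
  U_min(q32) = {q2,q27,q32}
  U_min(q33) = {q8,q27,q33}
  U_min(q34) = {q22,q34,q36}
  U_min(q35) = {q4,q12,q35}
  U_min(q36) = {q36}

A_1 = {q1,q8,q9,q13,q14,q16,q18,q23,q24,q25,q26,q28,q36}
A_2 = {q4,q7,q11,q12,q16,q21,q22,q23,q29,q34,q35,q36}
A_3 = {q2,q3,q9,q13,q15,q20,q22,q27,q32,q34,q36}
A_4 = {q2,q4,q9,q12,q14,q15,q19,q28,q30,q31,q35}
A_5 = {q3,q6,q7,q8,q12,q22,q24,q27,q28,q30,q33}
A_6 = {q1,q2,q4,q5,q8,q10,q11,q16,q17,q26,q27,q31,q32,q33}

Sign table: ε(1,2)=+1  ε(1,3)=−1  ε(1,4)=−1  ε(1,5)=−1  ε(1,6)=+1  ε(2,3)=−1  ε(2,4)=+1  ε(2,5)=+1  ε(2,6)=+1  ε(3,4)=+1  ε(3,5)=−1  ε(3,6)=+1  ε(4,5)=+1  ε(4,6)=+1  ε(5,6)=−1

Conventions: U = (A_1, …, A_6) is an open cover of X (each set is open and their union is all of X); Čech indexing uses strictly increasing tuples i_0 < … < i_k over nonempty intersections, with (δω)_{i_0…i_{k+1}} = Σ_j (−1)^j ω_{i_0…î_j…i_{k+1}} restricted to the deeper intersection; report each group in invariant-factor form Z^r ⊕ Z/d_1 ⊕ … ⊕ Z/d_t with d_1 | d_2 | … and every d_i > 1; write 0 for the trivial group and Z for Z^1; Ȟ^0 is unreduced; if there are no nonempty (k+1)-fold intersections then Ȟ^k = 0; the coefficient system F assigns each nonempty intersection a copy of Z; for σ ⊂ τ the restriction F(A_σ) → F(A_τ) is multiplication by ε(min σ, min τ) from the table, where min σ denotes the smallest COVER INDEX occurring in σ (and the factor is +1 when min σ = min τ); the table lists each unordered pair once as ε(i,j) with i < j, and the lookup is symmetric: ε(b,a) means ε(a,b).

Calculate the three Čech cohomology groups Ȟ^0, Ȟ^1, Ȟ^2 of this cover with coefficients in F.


nerve simplices:
  A12={q16,q23,q36} A13={q9,q13,q36} A14={q9,q14,q28} A15={q8,q24,q28} A16={q1,q8,q16,q26} A23={q22,q34,q36} A24={q4,q12,q35} A25={q7,q12,q22} A26={q4,q11,q16} A34={q2,q9,q15} A35={q3,q22,q27} A36={q2,q27,q32} A45={q12,q28,q30} A46={q2,q4,q31} A56={q8,q27,q33}
  A123={q36} A126={q16} A134={q9} A145={q28} A156={q8} A235={q22} A245={q12} A246={q4} A346={q2} A356={q27}
C dims 6,15,10; δ0: rk 6, SNF 1^5·2; δ1: rk 9, SNF 1^9
degree 0: 6−6−0 = 0 → Ȟ^0 ≅ 0
degree 1: 15−9−6 = 0 plus torsion [2] → Ȟ^1 ≅ Z/2
degree 2: 10−0−9 = 1 → Ȟ^2 ≅ Z

Ȟ^0 ≅ 0,  Ȟ^1 ≅ Z/2,  Ȟ^2 ≅ Z


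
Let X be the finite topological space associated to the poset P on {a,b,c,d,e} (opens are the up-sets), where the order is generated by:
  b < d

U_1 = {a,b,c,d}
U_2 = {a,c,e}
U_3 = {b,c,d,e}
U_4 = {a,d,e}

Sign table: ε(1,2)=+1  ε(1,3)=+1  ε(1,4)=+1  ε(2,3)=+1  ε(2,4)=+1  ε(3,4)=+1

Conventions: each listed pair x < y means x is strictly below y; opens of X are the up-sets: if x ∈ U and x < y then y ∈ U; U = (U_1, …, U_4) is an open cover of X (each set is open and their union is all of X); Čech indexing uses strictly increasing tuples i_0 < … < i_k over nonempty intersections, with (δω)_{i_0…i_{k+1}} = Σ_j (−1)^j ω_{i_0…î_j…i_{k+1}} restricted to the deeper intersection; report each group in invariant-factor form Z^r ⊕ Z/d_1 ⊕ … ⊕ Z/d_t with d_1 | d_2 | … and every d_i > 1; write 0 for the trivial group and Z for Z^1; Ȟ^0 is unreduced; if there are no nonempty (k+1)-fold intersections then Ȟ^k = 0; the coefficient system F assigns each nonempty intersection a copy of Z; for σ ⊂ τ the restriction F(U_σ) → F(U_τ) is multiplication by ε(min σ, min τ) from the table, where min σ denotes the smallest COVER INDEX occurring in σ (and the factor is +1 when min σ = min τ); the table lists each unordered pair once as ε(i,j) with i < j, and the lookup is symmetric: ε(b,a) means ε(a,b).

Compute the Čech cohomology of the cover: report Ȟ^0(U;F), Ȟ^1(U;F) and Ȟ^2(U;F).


nerve of the cover:
  U12={a,c} U13={b,c,d} U14={a,d} U23={c,e} U24={a,e} U34={d,e}
  U123={c} U124={a} U134={d} U234={e}
C dims 4,6,4; δ0: rk 3, SNF 1^3; δ1: rk 3, SNF 1^3
Ȟ^0 = (4 − 3) − 0 = 1, so Ȟ^0 ≅ Z
Ȟ^1 = (6 − 3) − 3 = 0, so Ȟ^1 ≅ 0
Ȟ^2 = (4 − 0) − 3 = 1, so Ȟ^2 ≅ Z

Ȟ^0 = Z, Ȟ^1 = 0 and Ȟ^2 = Z
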